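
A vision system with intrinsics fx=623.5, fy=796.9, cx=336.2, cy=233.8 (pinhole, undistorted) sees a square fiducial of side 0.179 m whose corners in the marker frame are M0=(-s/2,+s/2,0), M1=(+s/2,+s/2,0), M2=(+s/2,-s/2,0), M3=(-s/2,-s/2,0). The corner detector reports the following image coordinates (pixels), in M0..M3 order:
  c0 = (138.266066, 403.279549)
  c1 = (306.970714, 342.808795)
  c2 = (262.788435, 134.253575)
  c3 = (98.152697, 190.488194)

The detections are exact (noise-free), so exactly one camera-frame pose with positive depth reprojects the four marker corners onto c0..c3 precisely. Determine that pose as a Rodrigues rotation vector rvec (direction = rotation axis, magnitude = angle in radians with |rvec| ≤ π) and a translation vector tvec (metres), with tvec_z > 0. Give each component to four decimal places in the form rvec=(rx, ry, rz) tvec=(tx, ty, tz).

rvec=(-0.1061, -0.0316, -0.2700) tvec=(-0.1405, 0.0264, 0.6517)

Intrinsics K: fx=623.5, fy=796.9, cx=336.2, cy=233.8
Marker side s = 0.179 m; corners in marker frame (Z=0):
  M0 = (-0.0895, +0.0895, 0)
  M1 = (+0.0895, +0.0895, 0)
  M2 = (+0.0895, -0.0895, 0)
  M3 = (-0.0895, -0.0895, 0)
Detected image corners:
  c0 = (138.266066, 403.279549) px
  c1 = (306.970714, 342.808795) px
  c2 = (262.788435, 134.253575) px
  c3 = (98.152697, 190.488194) px
Planar DLT: solve 8×8 A·h = b for H (H[2,2]=1):
  H  [+945.00463 +204.49472 +201.77369]
  H  [-307.17667 +1135.64364 +266.07368]
  H  [+0.06968 -0.15401 +1.00000]
B = K⁻¹H; ‖b₁‖=1.534379, ‖b₂‖=1.534379; λ = 2/(‖b₁‖+‖b₂‖) = 0.651729, sign → tz>0 ⇒ λ=+0.651729
r₁ = λ·B[:,0] = (+0.96330,-0.26454,+0.04541); r₂ = λ·B[:,1] = (+0.26787,+0.95821,-0.10037)
r₃ = r₁×r₂ = (-0.01696,+0.10885,+0.99391); SVD([r₁ r₂ r₃]) → R = UVᵀ:
  R  [+0.96330 +0.26787 -0.01696]
  R  [-0.26454 +0.95821 +0.10885]
  R  [+0.04541 -0.10037 +0.99391]
t = (-0.14051, +0.02639, +0.65173) m
tr R = 2.915430; θ = arccos((tr R − 1)/2) = 0.291845 rad = 16.721°
axis k = ((R−Rᵀ)₃₂, (R−Rᵀ)₁₃, (R−Rᵀ)₂₁) / (2 sinθ) = (-0.363584, -0.108388, -0.925234)
rvec = θ·k = (-0.106110, -0.031633, -0.270025)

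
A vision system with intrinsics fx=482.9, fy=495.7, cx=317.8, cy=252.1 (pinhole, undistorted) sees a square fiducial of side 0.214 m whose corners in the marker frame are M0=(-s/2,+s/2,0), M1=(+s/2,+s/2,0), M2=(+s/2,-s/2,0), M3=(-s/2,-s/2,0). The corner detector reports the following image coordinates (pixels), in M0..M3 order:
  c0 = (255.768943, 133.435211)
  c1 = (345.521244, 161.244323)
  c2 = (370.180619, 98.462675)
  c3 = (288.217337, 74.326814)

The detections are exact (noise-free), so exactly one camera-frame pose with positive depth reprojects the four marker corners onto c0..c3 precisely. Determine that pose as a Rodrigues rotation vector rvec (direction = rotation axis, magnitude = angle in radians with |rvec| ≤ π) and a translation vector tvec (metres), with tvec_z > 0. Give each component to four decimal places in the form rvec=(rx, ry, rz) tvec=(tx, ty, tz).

Intrinsics K: fx=482.9, fy=495.7, cx=317.8, cy=252.1
Marker side s = 0.214 m; corners in marker frame (Z=0):
  M0 = (-0.1070, +0.1070, 0)
  M1 = (+0.1070, +0.1070, 0)
  M2 = (+0.1070, -0.1070, 0)
  M3 = (-0.1070, -0.1070, 0)
Detected image corners:
  c0 = (255.768943, 133.435211) px
  c1 = (345.521244, 161.244323) px
  c2 = (370.180619, 98.462675) px
  c3 = (288.217337, 74.326814) px
Planar DLT: solve 8×8 A·h = b for H (H[2,2]=1):
  H  [+372.46820 -276.36834 +315.20830]
  H  [+110.61398 +231.72801 +115.26622]
  H  [-0.08845 -0.45334 +1.00000]
B = K⁻¹H; ‖b₁‖=0.876255, ‖b₂‖=0.876255; λ = 2/(‖b₁‖+‖b₂‖) = 1.141220, sign → tz>0 ⇒ λ=+1.141220
r₁ = λ·B[:,0] = (+0.94667,+0.30599,-0.10094); r₂ = λ·B[:,1] = (-0.31265,+0.79661,-0.51736)
r₃ = r₁×r₂ = (-0.07790,+0.52133,+0.84979); SVD([r₁ r₂ r₃]) → R = UVᵀ:
  R  [+0.94667 -0.31265 -0.07790]
  R  [+0.30599 +0.79661 +0.52133]
  R  [-0.10094 -0.51736 +0.84979]
t = (-0.00612, -0.31502, +1.14122) m
tr R = 2.593071; θ = arccos((tr R − 1)/2) = 0.649253 rad = 37.199°
axis k = ((R−Rᵀ)₃₂, (R−Rᵀ)₁₃, (R−Rᵀ)₂₁) / (2 sinθ) = (-0.858999, +0.019050, +0.511623)
rvec = θ·k = (-0.557708, +0.012368, +0.332173)

rvec=(-0.5577, 0.0124, 0.3322) tvec=(-0.0061, -0.3150, 1.1412)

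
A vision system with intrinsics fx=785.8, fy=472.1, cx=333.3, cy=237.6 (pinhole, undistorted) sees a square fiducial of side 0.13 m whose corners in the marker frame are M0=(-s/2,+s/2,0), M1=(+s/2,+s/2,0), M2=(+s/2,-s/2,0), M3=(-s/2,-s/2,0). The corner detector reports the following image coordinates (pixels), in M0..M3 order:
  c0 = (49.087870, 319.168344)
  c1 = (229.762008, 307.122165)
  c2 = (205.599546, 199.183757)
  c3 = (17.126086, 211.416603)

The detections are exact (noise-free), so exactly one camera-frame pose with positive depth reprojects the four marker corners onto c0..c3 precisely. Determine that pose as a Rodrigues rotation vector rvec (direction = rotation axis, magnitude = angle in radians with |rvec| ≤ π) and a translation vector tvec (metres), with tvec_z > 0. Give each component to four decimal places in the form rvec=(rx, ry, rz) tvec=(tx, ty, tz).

rvec=(0.1777, -0.0223, -0.1074) tvec=(-0.1458, 0.0266, 0.5522)

Intrinsics K: fx=785.8, fy=472.1, cx=333.3, cy=237.6
Marker side s = 0.13 m; corners in marker frame (Z=0):
  M0 = (-0.0650, +0.0650, 0)
  M1 = (+0.0650, +0.0650, 0)
  M2 = (+0.0650, -0.0650, 0)
  M3 = (-0.0650, -0.0650, 0)
Detected image corners:
  c0 = (49.087870, 319.168344) px
  c1 = (229.762008, 307.122165) px
  c2 = (205.599546, 199.183757) px
  c3 = (17.126086, 211.416603) px
Planar DLT: solve 8×8 A·h = b for H (H[2,2]=1):
  H  [+1422.04077 +256.14027 +125.82442]
  H  [-87.43422 +912.93577 +260.34077]
  H  [+0.02288 +0.32157 +1.00000]
B = K⁻¹H; ‖b₁‖=1.810829, ‖b₂‖=1.810829; λ = 2/(‖b₁‖+‖b₂‖) = 0.552233, sign → tz>0 ⇒ λ=+0.552233
r₁ = λ·B[:,0] = (+0.99400,-0.10863,+0.01264); r₂ = λ·B[:,1] = (+0.10469,+0.97852,+0.17758)
r₃ = r₁×r₂ = (-0.03166,-0.17519,+0.98403); SVD([r₁ r₂ r₃]) → R = UVᵀ:
  R  [+0.99400 +0.10469 -0.03166]
  R  [-0.10863 +0.97852 -0.17519]
  R  [+0.01264 +0.17758 +0.98403]
t = (-0.14581, +0.02660, +0.55223) m
tr R = 2.956549; θ = arccos((tr R − 1)/2) = 0.208827 rad = 11.965°
axis k = ((R−Rᵀ)₃₂, (R−Rᵀ)₁₃, (R−Rᵀ)₂₁) / (2 sinθ) = (+0.850817, -0.106826, -0.514489)
rvec = θ·k = (+0.177674, -0.022308, -0.107439)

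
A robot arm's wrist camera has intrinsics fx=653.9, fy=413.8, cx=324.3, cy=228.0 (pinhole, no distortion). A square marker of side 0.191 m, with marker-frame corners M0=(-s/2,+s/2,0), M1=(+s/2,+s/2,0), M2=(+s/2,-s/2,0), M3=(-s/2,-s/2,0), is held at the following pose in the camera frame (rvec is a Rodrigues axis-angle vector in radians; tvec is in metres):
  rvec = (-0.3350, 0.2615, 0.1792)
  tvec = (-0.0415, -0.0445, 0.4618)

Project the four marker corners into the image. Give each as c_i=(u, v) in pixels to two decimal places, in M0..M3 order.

Intrinsics K: fx=653.9, fy=413.8, cx=324.3, cy=228.0
Marker side s = 0.191 m; corners in marker frame (Z=0):
  M0 = (-0.0955, +0.0955, 0)
  M1 = (+0.0955, +0.0955, 0)
  M2 = (+0.0955, -0.0955, 0)
  M3 = (-0.0955, -0.0955, 0)
rvec = (-0.3350, 0.2615, 0.1792), |rvec| = θ = 0.46122 rad = 26.426°
Rodrigues: sinθ=0.44504, 1−cosθ=0.10449; R = I + sinθ·[k]× + (1−cosθ)·[k]×²:
    [+0.95064 -0.21594 +0.22284]
    [+0.12988 +0.92910 +0.34627]
    [-0.28181 -0.30023 +0.91129]
t = (-0.0415, -0.0445, 0.4618) m
M0: Pc = R·M0+t = (-0.15291, +0.03183, +0.46004); u = 653.9·(-0.15291)/0.46004 + 324.3 = 106.9567, v = 413.8·(+0.03183)/0.46004 + 228.0 = 256.6264
M1: Pc = R·M1+t = (+0.02866, +0.05663, +0.40621); u = 653.9·(+0.02866)/0.40621 + 324.3 = 370.4402, v = 413.8·(+0.05663)/0.40621 + 228.0 = 285.6906
M2: Pc = R·M2+t = (+0.06991, -0.12083, +0.46356); u = 653.9·(+0.06991)/0.46356 + 324.3 = 422.9136, v = 413.8·(-0.12083)/0.46356 + 228.0 = 120.1442
M3: Pc = R·M3+t = (-0.11166, -0.14563, +0.51739); u = 653.9·(-0.11166)/0.51739 + 324.3 = 183.1740, v = 413.8·(-0.14563)/0.51739 + 228.0 = 111.5240

c0=(106.96, 256.63) c1=(370.44, 285.69) c2=(422.91, 120.14) c3=(183.17, 111.52)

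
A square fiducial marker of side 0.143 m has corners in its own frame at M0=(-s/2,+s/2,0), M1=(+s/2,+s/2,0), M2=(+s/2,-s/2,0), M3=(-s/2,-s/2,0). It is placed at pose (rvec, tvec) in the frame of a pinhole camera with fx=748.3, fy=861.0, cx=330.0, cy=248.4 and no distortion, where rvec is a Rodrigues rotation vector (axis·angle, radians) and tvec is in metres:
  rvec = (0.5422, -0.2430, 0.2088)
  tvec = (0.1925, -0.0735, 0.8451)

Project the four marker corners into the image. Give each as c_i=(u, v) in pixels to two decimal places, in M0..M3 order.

Intrinsics K: fx=748.3, fy=861.0, cx=330.0, cy=248.4
Marker side s = 0.143 m; corners in marker frame (Z=0):
  M0 = (-0.0715, +0.0715, 0)
  M1 = (+0.0715, +0.0715, 0)
  M2 = (+0.0715, -0.0715, 0)
  M3 = (-0.0715, -0.0715, 0)
rvec = (0.5422, -0.2430, 0.2088), |rvec| = θ = 0.62978 rad = 36.084°
Rodrigues: sinθ=0.58897, 1−cosθ=0.19184; R = I + sinθ·[k]× + (1−cosθ)·[k]×²:
    [+0.95035 -0.25900 -0.17249]
    [+0.13154 +0.83672 -0.53160]
    [+0.28201 +0.48252 +0.82924]
t = (0.1925, -0.0735, 0.8451) m
M0: Pc = R·M0+t = (+0.10603, -0.02308, +0.85944); u = 748.3·(+0.10603)/0.85944 + 330.0 = 422.3203, v = 861.0·(-0.02308)/0.85944 + 248.4 = 225.2781
M1: Pc = R·M1+t = (+0.24193, -0.00427, +0.89976); u = 748.3·(+0.24193)/0.89976 + 330.0 = 531.2056, v = 861.0·(-0.00427)/0.89976 + 248.4 = 244.3143
M2: Pc = R·M2+t = (+0.27897, -0.12392, +0.83076); u = 748.3·(+0.27897)/0.83076 + 330.0 = 581.2773, v = 861.0·(-0.12392)/0.83076 + 248.4 = 119.9697
M3: Pc = R·M3+t = (+0.14307, -0.14273, +0.79044); u = 748.3·(+0.14307)/0.79044 + 330.0 = 465.4416, v = 861.0·(-0.14273)/0.79044 + 248.4 = 92.9278

c0=(422.32, 225.28) c1=(531.21, 244.31) c2=(581.28, 119.97) c3=(465.44, 92.93)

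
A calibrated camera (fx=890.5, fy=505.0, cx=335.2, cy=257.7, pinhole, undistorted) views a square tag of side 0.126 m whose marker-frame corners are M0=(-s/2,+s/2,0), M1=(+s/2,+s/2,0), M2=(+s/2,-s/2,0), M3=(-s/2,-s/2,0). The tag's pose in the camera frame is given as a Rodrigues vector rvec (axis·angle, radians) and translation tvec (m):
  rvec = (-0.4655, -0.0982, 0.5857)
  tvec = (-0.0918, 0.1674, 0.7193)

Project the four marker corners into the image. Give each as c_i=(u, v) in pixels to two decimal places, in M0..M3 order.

c0=(108.79, 387.84) c1=(242.69, 439.97) c2=(326.51, 363.49) c3=(202.16, 315.82)

Intrinsics K: fx=890.5, fy=505.0, cx=335.2, cy=257.7
Marker side s = 0.126 m; corners in marker frame (Z=0):
  M0 = (-0.0630, +0.0630, 0)
  M1 = (+0.0630, +0.0630, 0)
  M2 = (+0.0630, -0.0630, 0)
  M3 = (-0.0630, -0.0630, 0)
rvec = (-0.4655, -0.0982, 0.5857), |rvec| = θ = 0.75457 rad = 43.234°
Rodrigues: sinθ=0.68498, 1−cosθ=0.27143; R = I + sinθ·[k]× + (1−cosθ)·[k]×²:
    [+0.83187 -0.50989 -0.21912]
    [+0.55347 +0.73316 +0.39515]
    [-0.04083 -0.44999 +0.89210]
t = (-0.0918, 0.1674, 0.7193) m
M0: Pc = R·M0+t = (-0.17633, +0.17872, +0.69352); u = 890.5·(-0.17633)/0.69352 + 335.2 = 108.7875, v = 505.0·(+0.17872)/0.69352 + 257.7 = 387.8381
M1: Pc = R·M1+t = (-0.07152, +0.24846, +0.68838); u = 890.5·(-0.07152)/0.68838 + 335.2 = 242.6863, v = 505.0·(+0.24846)/0.68838 + 257.7 = 439.9708
M2: Pc = R·M2+t = (-0.00727, +0.15608, +0.74508); u = 890.5·(-0.00727)/0.74508 + 335.2 = 326.5117, v = 505.0·(+0.15608)/0.74508 + 257.7 = 363.4880
M3: Pc = R·M3+t = (-0.11208, +0.08634, +0.75022); u = 890.5·(-0.11208)/0.75022 + 335.2 = 202.1575, v = 505.0·(+0.08634)/0.75022 + 257.7 = 315.8198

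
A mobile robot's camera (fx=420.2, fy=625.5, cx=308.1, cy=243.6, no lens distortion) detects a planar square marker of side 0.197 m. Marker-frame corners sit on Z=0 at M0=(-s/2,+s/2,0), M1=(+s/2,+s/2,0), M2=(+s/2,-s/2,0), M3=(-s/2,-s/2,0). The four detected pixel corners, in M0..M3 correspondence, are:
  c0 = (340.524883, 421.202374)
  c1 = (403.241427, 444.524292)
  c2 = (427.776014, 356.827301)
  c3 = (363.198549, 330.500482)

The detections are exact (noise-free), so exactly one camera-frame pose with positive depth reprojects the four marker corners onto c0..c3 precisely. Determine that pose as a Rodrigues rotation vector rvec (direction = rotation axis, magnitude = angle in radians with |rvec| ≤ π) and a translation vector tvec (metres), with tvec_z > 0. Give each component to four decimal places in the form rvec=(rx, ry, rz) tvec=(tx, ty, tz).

rvec=(0.2538, -0.1073, 0.2965) tvec=(0.2170, 0.2804, 1.2040)

Intrinsics K: fx=420.2, fy=625.5, cx=308.1, cy=243.6
Marker side s = 0.197 m; corners in marker frame (Z=0):
  M0 = (-0.0985, +0.0985, 0)
  M1 = (+0.0985, +0.0985, 0)
  M2 = (+0.0985, -0.0985, 0)
  M3 = (-0.0985, -0.0985, 0)
Detected image corners:
  c0 = (340.524883, 421.202374) px
  c1 = (403.241427, 444.524292) px
  c2 = (427.776014, 356.827301) px
  c3 = (363.198549, 330.500482) px
Planar DLT: solve 8×8 A·h = b for H (H[2,2]=1):
  H  [+368.09934 -46.19863 +383.83052]
  H  [+171.51346 +527.25382 +389.25089]
  H  [+0.11756 +0.19202 +1.00000]
B = K⁻¹H; ‖b₁‖=0.830539, ‖b₂‖=0.830539; λ = 2/(‖b₁‖+‖b₂‖) = 1.204038, sign → tz>0 ⇒ λ=+1.204038
r₁ = λ·B[:,0] = (+0.95096,+0.27502,+0.14155); r₂ = λ·B[:,1] = (-0.30189,+0.92488,+0.23120)
r₃ = r₁×r₂ = (-0.06733,-0.26259,+0.96255); SVD([r₁ r₂ r₃]) → R = UVᵀ:
  R  [+0.95096 -0.30189 -0.06733]
  R  [+0.27502 +0.92488 -0.26259]
  R  [+0.14155 +0.23120 +0.96255]
t = (+0.21700, +0.28037, +1.20404) m
tr R = 2.838398; θ = arccos((tr R − 1)/2) = 0.404754 rad = 23.191°
axis k = ((R−Rᵀ)₃₂, (R−Rᵀ)₁₃, (R−Rᵀ)₂₁) / (2 sinθ) = (+0.626962, -0.265222, +0.732514)
rvec = θ·k = (+0.253766, -0.107350, +0.296488)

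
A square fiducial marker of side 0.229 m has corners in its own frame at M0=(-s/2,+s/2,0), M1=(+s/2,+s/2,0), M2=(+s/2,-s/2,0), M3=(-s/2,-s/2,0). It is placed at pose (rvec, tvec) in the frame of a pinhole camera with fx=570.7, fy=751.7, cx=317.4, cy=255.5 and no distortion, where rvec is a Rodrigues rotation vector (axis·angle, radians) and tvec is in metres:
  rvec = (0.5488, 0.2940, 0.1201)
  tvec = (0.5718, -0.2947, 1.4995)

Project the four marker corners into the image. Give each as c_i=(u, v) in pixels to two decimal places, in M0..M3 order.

c0=(482.35, 151.62) c1=(569.46, 169.22) c2=(594.30, 58.42) c3=(499.04, 43.56)

Intrinsics K: fx=570.7, fy=751.7, cx=317.4, cy=255.5
Marker side s = 0.229 m; corners in marker frame (Z=0):
  M0 = (-0.1145, +0.1145, 0)
  M1 = (+0.1145, +0.1145, 0)
  M2 = (+0.1145, -0.1145, 0)
  M3 = (-0.1145, -0.1145, 0)
rvec = (0.5488, 0.2940, 0.1201), |rvec| = θ = 0.63407 rad = 36.329°
Rodrigues: sinθ=0.59243, 1−cosθ=0.19438; R = I + sinθ·[k]× + (1−cosθ)·[k]×²:
    [+0.95124 -0.03421 +0.30656]
    [+0.19022 +0.84741 -0.49569]
    [-0.24283 +0.52983 +0.81260]
t = (0.5718, -0.2947, 1.4995) m
M0: Pc = R·M0+t = (+0.45897, -0.21945, +1.58797); u = 570.7·(+0.45897)/1.58797 + 317.4 = 482.3480, v = 751.7·(-0.21945)/1.58797 + 255.5 = 151.6179
M1: Pc = R·M1+t = (+0.67680, -0.17589, +1.53236); u = 570.7·(+0.67680)/1.53236 + 317.4 = 569.4617, v = 751.7·(-0.17589)/1.53236 + 255.5 = 169.2167
M2: Pc = R·M2+t = (+0.68463, -0.36995, +1.41103); u = 570.7·(+0.68463)/1.41103 + 317.4 = 594.3041, v = 751.7·(-0.36995)/1.41103 + 255.5 = 58.4168
M3: Pc = R·M3+t = (+0.46680, -0.41351, +1.46664); u = 570.7·(+0.46680)/1.46664 + 317.4 = 499.0418, v = 751.7·(-0.41351)/1.46664 + 255.5 = 43.5631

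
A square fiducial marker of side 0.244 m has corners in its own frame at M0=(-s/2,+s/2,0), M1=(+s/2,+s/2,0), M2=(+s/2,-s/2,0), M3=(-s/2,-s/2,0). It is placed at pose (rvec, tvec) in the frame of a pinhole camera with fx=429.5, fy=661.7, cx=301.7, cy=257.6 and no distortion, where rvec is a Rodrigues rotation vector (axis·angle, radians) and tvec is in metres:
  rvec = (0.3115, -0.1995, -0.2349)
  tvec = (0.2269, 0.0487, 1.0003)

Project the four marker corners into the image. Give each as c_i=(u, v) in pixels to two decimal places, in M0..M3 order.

Intrinsics K: fx=429.5, fy=661.7, cx=301.7, cy=257.6
Marker side s = 0.244 m; corners in marker frame (Z=0):
  M0 = (-0.1220, +0.1220, 0)
  M1 = (+0.1220, +0.1220, 0)
  M2 = (+0.1220, -0.1220, 0)
  M3 = (-0.1220, -0.1220, 0)
rvec = (0.3115, -0.1995, -0.2349), |rvec| = θ = 0.43819 rad = 25.106°
Rodrigues: sinθ=0.42430, 1−cosθ=0.09448; R = I + sinθ·[k]× + (1−cosθ)·[k]×²:
    [+0.95327 +0.19688 -0.22918]
    [-0.25803 +0.92510 -0.27857]
    [+0.15717 +0.32469 +0.93267]
t = (0.2269, 0.0487, 1.0003) m
M0: Pc = R·M0+t = (+0.13462, +0.19304, +1.02074); u = 429.5·(+0.13462)/1.02074 + 301.7 = 358.3449, v = 661.7·(+0.19304)/1.02074 + 257.6 = 382.7414
M1: Pc = R·M1+t = (+0.36722, +0.13008, +1.05909); u = 429.5·(+0.36722)/1.05909 + 301.7 = 450.6206, v = 661.7·(+0.13008)/1.05909 + 257.6 = 338.8736
M2: Pc = R·M2+t = (+0.31918, -0.09564, +0.97986); u = 429.5·(+0.31918)/0.97986 + 301.7 = 441.6048, v = 661.7·(-0.09564)/0.97986 + 257.6 = 193.0126
M3: Pc = R·M3+t = (+0.08658, -0.03268, +0.94151); u = 429.5·(+0.08658)/0.94151 + 301.7 = 341.1973, v = 661.7·(-0.03268)/0.94151 + 257.6 = 234.6304

c0=(358.34, 382.74) c1=(450.62, 338.87) c2=(441.60, 193.01) c3=(341.20, 234.63)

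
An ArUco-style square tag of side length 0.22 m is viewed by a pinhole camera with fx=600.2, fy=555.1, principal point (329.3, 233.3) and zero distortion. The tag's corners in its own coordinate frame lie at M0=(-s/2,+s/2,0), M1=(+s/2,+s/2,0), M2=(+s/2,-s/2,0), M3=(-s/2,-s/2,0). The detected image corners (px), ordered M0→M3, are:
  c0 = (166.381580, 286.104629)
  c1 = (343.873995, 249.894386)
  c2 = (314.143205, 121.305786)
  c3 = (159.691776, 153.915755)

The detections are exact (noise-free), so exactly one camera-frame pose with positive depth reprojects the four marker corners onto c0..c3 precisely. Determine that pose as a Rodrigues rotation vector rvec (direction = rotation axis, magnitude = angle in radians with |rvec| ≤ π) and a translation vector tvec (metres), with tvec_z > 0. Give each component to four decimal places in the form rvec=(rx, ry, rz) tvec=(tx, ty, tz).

rvec=(-0.5031, 0.0856, -0.2056) tvec=(-0.1090, -0.0488, 0.7766)

Intrinsics K: fx=600.2, fy=555.1, cx=329.3, cy=233.3
Marker side s = 0.22 m; corners in marker frame (Z=0):
  M0 = (-0.1100, +0.1100, 0)
  M1 = (+0.1100, +0.1100, 0)
  M2 = (+0.1100, -0.1100, 0)
  M3 = (-0.1100, -0.1100, 0)
Detected image corners:
  c0 = (166.381580, 286.104629) px
  c1 = (343.873995, 249.894386) px
  c2 = (314.143205, 121.305786) px
  c3 = (159.691776, 153.915755) px
Planar DLT: solve 8×8 A·h = b for H (H[2,2]=1):
  H  [+741.00020 -71.62487 +245.03109]
  H  [-163.93062 +465.62476 +198.38667]
  H  [-0.03987 -0.62665 +1.00000]
B = K⁻¹H; ‖b₁‖=1.287587, ‖b₂‖=1.287587; λ = 2/(‖b₁‖+‖b₂‖) = 0.776646, sign → tz>0 ⇒ λ=+0.776646
r₁ = λ·B[:,0] = (+0.97583,-0.21634,-0.03096); r₂ = λ·B[:,1] = (+0.17434,+0.85601,-0.48668)
r₃ = r₁×r₂ = (+0.13179,+0.46952,+0.87303); SVD([r₁ r₂ r₃]) → R = UVᵀ:
  R  [+0.97583 +0.17434 +0.13179]
  R  [-0.21634 +0.85601 +0.46952]
  R  [-0.03096 -0.48668 +0.87303]
t = (-0.10904, -0.04885, +0.77665) m
tr R = 2.704862; θ = arccos((tr R − 1)/2) = 0.550179 rad = 31.523°
axis k = ((R−Rᵀ)₃₂, (R−Rᵀ)₁₃, (R−Rᵀ)₂₁) / (2 sinθ) = (-0.914432, +0.155647, -0.373615)
rvec = θ·k = (-0.503101, +0.085634, -0.205555)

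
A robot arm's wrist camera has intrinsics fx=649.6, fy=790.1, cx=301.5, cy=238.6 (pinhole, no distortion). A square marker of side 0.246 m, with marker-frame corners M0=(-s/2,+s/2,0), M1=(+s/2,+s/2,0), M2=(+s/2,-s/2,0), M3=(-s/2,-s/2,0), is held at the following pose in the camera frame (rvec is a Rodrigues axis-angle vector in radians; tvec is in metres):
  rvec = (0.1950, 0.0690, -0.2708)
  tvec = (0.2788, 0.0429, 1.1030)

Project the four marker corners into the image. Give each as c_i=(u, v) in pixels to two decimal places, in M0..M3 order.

c0=(412.37, 371.31) c1=(552.59, 328.88) c2=(522.41, 160.88) c3=(377.08, 208.60)

Intrinsics K: fx=649.6, fy=790.1, cx=301.5, cy=238.6
Marker side s = 0.246 m; corners in marker frame (Z=0):
  M0 = (-0.1230, +0.1230, 0)
  M1 = (+0.1230, +0.1230, 0)
  M2 = (+0.1230, -0.1230, 0)
  M3 = (-0.1230, -0.1230, 0)
rvec = (0.1950, 0.0690, -0.2708), |rvec| = θ = 0.34076 rad = 19.524°
Rodrigues: sinθ=0.33421, 1−cosθ=0.05750; R = I + sinθ·[k]× + (1−cosθ)·[k]×²:
    [+0.96133 +0.27225 +0.04152]
    [-0.25893 +0.94486 -0.20050]
    [-0.09382 +0.18200 +0.97881]
t = (0.2788, 0.0429, 1.1030) m
M0: Pc = R·M0+t = (+0.19404, +0.19097, +1.13693); u = 649.6·(+0.19404)/1.13693 + 301.5 = 412.3698, v = 790.1·(+0.19097)/1.13693 + 238.6 = 371.3104
M1: Pc = R·M1+t = (+0.43053, +0.12727, +1.11385); u = 649.6·(+0.43053)/1.11385 + 301.5 = 552.5875, v = 790.1·(+0.12727)/1.11385 + 238.6 = 328.8779
M2: Pc = R·M2+t = (+0.36356, -0.10517, +1.06907); u = 649.6·(+0.36356)/1.06907 + 301.5 = 522.4072, v = 790.1·(-0.10517)/1.06907 + 238.6 = 160.8774
M3: Pc = R·M3+t = (+0.12707, -0.04147, +1.09215); u = 649.6·(+0.12707)/1.09215 + 301.5 = 377.0793, v = 790.1·(-0.04147)/1.09215 + 238.6 = 208.5996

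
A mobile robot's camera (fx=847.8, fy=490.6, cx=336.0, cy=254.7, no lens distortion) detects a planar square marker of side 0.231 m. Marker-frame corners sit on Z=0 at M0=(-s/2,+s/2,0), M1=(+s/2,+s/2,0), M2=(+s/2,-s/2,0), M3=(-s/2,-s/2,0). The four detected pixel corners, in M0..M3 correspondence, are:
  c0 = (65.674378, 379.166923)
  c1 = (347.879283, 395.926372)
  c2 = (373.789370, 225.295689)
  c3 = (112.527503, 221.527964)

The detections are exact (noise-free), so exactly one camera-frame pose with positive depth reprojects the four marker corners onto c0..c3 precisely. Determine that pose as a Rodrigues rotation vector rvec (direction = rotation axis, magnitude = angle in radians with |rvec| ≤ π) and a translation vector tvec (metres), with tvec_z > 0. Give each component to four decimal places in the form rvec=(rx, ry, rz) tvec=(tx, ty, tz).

rvec=(-0.2698, 0.2134, 0.0675) tvec=(-0.0929, 0.0655, 0.6834)

Intrinsics K: fx=847.8, fy=490.6, cx=336.0, cy=254.7
Marker side s = 0.231 m; corners in marker frame (Z=0):
  M0 = (-0.1155, +0.1155, 0)
  M1 = (+0.1155, +0.1155, 0)
  M2 = (+0.1155, -0.1155, 0)
  M3 = (-0.1155, -0.1155, 0)
Detected image corners:
  c0 = (65.674378, 379.166923) px
  c1 = (347.879283, 395.926372) px
  c2 = (373.789370, 225.295689) px
  c3 = (112.527503, 221.527964) px
Planar DLT: solve 8×8 A·h = b for H (H[2,2]=1):
  H  [+1102.57328 -243.83820 +220.75062]
  H  [-54.27512 +594.53041 +301.72255]
  H  [-0.31912 -0.37637 +1.00000]
B = K⁻¹H; ‖b₁‖=1.463266, ‖b₂‖=1.463266; λ = 2/(‖b₁‖+‖b₂‖) = 0.683403, sign → tz>0 ⇒ λ=+0.683403
r₁ = λ·B[:,0] = (+0.97520,+0.03762,-0.21809); r₂ = λ·B[:,1] = (-0.09462,+0.96171,-0.25721)
r₃ = r₁×r₂ = (+0.20006,+0.27147,+0.94142); SVD([r₁ r₂ r₃]) → R = UVᵀ:
  R  [+0.97520 -0.09462 +0.20006]
  R  [+0.03762 +0.96171 +0.27147]
  R  [-0.21809 -0.25721 +0.94142]
t = (-0.09290, +0.06550, +0.68340) m
tr R = 2.878341; θ = arccos((tr R − 1)/2) = 0.350590 rad = 20.087°
axis k = ((R−Rᵀ)₃₂, (R−Rᵀ)₁₃, (R−Rᵀ)₂₁) / (2 sinθ) = (-0.769660, +0.608740, +0.192506)
rvec = θ·k = (-0.269835, +0.213418, +0.067491)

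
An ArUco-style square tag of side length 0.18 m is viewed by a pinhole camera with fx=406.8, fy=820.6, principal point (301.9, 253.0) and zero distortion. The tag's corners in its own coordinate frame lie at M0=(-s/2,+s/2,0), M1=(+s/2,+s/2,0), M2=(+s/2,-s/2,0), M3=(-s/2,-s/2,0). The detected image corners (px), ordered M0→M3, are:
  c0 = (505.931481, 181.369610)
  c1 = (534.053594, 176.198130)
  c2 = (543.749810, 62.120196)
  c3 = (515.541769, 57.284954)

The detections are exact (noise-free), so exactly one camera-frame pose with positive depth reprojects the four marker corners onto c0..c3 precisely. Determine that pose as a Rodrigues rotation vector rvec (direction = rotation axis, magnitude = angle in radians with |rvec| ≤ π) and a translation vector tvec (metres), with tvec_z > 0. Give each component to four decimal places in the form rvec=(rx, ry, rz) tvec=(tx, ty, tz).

rvec=(0.2306, -0.6374, -0.0292) tvec=(0.6895, -0.2032, 1.2553)

Intrinsics K: fx=406.8, fy=820.6, cx=301.9, cy=253.0
Marker side s = 0.18 m; corners in marker frame (Z=0):
  M0 = (-0.0900, +0.0900, 0)
  M1 = (+0.0900, +0.0900, 0)
  M2 = (+0.0900, -0.0900, 0)
  M3 = (-0.0900, -0.0900, 0)
Detected image corners:
  c0 = (505.931481, 181.369610) px
  c1 = (534.053594, 176.198130) px
  c2 = (543.749810, 62.120196) px
  c3 = (515.541769, 57.284954) px
Planar DLT: solve 8×8 A·h = b for H (H[2,2]=1):
  H  [+401.61096 +39.27570 +525.33427]
  H  [+54.32140 +681.50525 +120.18840]
  H  [+0.46710 +0.17704 +1.00000]
B = K⁻¹H; ‖b₁‖=0.796616, ‖b₂‖=0.796616; λ = 2/(‖b₁‖+‖b₂‖) = 1.255309, sign → tz>0 ⇒ λ=+1.255309
r₁ = λ·B[:,0] = (+0.80414,-0.09768,+0.58635); r₂ = λ·B[:,1] = (-0.04374,+0.97401,+0.22224)
r₃ = r₁×r₂ = (-0.59282,-0.20436,+0.77897); SVD([r₁ r₂ r₃]) → R = UVᵀ:
  R  [+0.80414 -0.04374 -0.59282]
  R  [-0.09768 +0.97401 -0.20436]
  R  [+0.58635 +0.22224 +0.77897]
t = (+0.68948, -0.20317, +1.25531) m
tr R = 2.557128; θ = arccos((tr R − 1)/2) = 0.678422 rad = 38.871°
axis k = ((R−Rᵀ)₃₂, (R−Rᵀ)₁₃, (R−Rᵀ)₂₁) / (2 sinθ) = (+0.339886, -0.939484, -0.042980)
rvec = θ·k = (+0.230586, -0.637367, -0.029158)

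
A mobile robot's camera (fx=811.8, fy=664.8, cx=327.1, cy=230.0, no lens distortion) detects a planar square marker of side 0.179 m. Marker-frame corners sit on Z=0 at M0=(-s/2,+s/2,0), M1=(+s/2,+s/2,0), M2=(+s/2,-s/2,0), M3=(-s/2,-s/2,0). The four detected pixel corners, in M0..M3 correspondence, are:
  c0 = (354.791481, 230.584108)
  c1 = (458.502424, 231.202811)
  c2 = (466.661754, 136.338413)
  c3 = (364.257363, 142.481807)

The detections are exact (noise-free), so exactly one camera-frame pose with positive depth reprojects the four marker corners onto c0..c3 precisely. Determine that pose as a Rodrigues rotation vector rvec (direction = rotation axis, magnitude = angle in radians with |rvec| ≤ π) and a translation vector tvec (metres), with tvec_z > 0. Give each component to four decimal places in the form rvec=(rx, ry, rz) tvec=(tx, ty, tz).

Intrinsics K: fx=811.8, fy=664.8, cx=327.1, cy=230.0
Marker side s = 0.179 m; corners in marker frame (Z=0):
  M0 = (-0.0895, +0.0895, 0)
  M1 = (+0.0895, +0.0895, 0)
  M2 = (+0.0895, -0.0895, 0)
  M3 = (-0.0895, -0.0895, 0)
Detected image corners:
  c0 = (354.791481, 230.584108) px
  c1 = (458.502424, 231.202811) px
  c2 = (466.661754, 136.338413) px
  c3 = (364.257363, 142.481807) px
Planar DLT: solve 8×8 A·h = b for H (H[2,2]=1):
  H  [+404.64556 -93.10932 +409.17600]
  H  [-92.66337 +490.67430 +184.76759]
  H  [-0.41615 -0.10641 +1.00000]
B = K⁻¹H; ‖b₁‖=0.785456, ‖b₂‖=0.785456; λ = 2/(‖b₁‖+‖b₂‖) = 1.273146, sign → tz>0 ⇒ λ=+1.273146
r₁ = λ·B[:,0] = (+0.84809,+0.00584,-0.52982); r₂ = λ·B[:,1] = (-0.09144,+0.98655,-0.13548)
r₃ = r₁×r₂ = (+0.52191,+0.16334,+0.83722); SVD([r₁ r₂ r₃]) → R = UVᵀ:
  R  [+0.84809 -0.09144 +0.52191]
  R  [+0.00584 +0.98655 +0.16334]
  R  [-0.52982 -0.13548 +0.83722]
t = (+0.12872, -0.08662, +1.27315) m
tr R = 2.671858; θ = arccos((tr R − 1)/2) = 0.580973 rad = 33.287°
axis k = ((R−Rᵀ)₃₂, (R−Rᵀ)₁₃, (R−Rᵀ)₂₁) / (2 sinθ) = (-0.272229, +0.958143, +0.088623)
rvec = θ·k = (-0.158158, +0.556655, +0.051488)

rvec=(-0.1582, 0.5567, 0.0515) tvec=(0.1287, -0.0866, 1.2731)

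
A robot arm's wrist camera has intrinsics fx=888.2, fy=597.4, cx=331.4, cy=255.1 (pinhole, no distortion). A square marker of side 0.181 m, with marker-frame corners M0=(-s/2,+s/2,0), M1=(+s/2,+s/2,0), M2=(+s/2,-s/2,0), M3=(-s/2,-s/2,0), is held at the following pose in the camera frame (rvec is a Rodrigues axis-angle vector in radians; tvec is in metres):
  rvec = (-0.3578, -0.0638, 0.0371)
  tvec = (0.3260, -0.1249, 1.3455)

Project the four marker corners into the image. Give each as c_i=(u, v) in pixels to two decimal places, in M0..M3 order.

c0=(489.86, 234.79) c1=(610.23, 238.84) c2=(600.32, 166.37) c3=(485.45, 161.97)

Intrinsics K: fx=888.2, fy=597.4, cx=331.4, cy=255.1
Marker side s = 0.181 m; corners in marker frame (Z=0):
  M0 = (-0.0905, +0.0905, 0)
  M1 = (+0.0905, +0.0905, 0)
  M2 = (+0.0905, -0.0905, 0)
  M3 = (-0.0905, -0.0905, 0)
rvec = (-0.3578, -0.0638, 0.0371), |rvec| = θ = 0.36533 rad = 20.932°
Rodrigues: sinθ=0.35726, 1−cosθ=0.06599; R = I + sinθ·[k]× + (1−cosθ)·[k]×²:
    [+0.99731 -0.02499 -0.06895]
    [+0.04757 +0.93602 +0.34872]
    [+0.05583 -0.35106 +0.93469]
t = (0.3260, -0.1249, 1.3455) m
M0: Pc = R·M0+t = (+0.23348, -0.04450, +1.30868); u = 888.2·(+0.23348)/1.30868 + 331.4 = 489.8644, v = 597.4·(-0.04450)/1.30868 + 255.1 = 234.7883
M1: Pc = R·M1+t = (+0.41399, -0.03589, +1.31878); u = 888.2·(+0.41399)/1.31878 + 331.4 = 610.2256, v = 597.4·(-0.03589)/1.31878 + 255.1 = 238.8441
M2: Pc = R·M2+t = (+0.41852, -0.20530, +1.38232); u = 888.2·(+0.41852)/1.38232 + 331.4 = 600.3152, v = 597.4·(-0.20530)/1.38232 + 255.1 = 166.3733
M3: Pc = R·M3+t = (+0.23801, -0.21391, +1.37222); u = 888.2·(+0.23801)/1.37222 + 331.4 = 485.4545, v = 597.4·(-0.21391)/1.37222 + 255.1 = 161.9716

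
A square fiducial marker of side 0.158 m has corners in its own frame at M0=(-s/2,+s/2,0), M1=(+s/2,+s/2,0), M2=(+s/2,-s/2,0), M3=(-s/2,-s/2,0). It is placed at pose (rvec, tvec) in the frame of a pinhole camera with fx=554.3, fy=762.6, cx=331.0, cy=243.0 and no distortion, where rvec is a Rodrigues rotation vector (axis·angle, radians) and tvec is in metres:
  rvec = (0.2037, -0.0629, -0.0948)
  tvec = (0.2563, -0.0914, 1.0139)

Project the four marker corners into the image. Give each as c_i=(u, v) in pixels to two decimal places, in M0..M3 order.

Intrinsics K: fx=554.3, fy=762.6, cx=331.0, cy=243.0
Marker side s = 0.158 m; corners in marker frame (Z=0):
  M0 = (-0.0790, +0.0790, 0)
  M1 = (+0.0790, +0.0790, 0)
  M2 = (+0.0790, -0.0790, 0)
  M3 = (-0.0790, -0.0790, 0)
rvec = (0.2037, -0.0629, -0.0948), |rvec| = θ = 0.23332 rad = 13.368°
Rodrigues: sinθ=0.23121, 1−cosθ=0.02710; R = I + sinθ·[k]× + (1−cosθ)·[k]×²:
    [+0.99356 +0.08756 -0.07194]
    [-0.10032 +0.97487 -0.19889]
    [+0.05272 +0.20482 +0.97738]
t = (0.2563, -0.0914, 1.0139) m
M0: Pc = R·M0+t = (+0.18473, -0.00646, +1.02592); u = 554.3·(+0.18473)/1.02592 + 331.0 = 430.8073, v = 762.6·(-0.00646)/1.02592 + 243.0 = 238.1983
M1: Pc = R·M1+t = (+0.34171, -0.02231, +1.03425); u = 554.3·(+0.34171)/1.03425 + 331.0 = 514.1374, v = 762.6·(-0.02231)/1.03425 + 243.0 = 226.5496
M2: Pc = R·M2+t = (+0.32787, -0.17634, +1.00188); u = 554.3·(+0.32787)/1.00188 + 331.0 = 512.3985, v = 762.6·(-0.17634)/1.00188 + 243.0 = 108.7757
M3: Pc = R·M3+t = (+0.17089, -0.16049, +0.99355); u = 554.3·(+0.17089)/0.99355 + 331.0 = 426.3396, v = 762.6·(-0.16049)/0.99355 + 243.0 = 119.8164

c0=(430.81, 238.20) c1=(514.14, 226.55) c2=(512.40, 108.78) c3=(426.34, 119.82)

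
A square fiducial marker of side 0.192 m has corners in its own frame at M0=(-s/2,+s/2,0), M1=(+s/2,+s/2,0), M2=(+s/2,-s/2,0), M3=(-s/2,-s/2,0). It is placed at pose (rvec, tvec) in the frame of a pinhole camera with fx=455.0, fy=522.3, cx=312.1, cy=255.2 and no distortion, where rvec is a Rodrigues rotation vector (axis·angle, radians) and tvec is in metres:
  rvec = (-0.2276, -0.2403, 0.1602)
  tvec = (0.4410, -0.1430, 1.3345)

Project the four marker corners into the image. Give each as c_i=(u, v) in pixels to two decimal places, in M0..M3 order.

Intrinsics K: fx=455.0, fy=522.3, cx=312.1, cy=255.2
Marker side s = 0.192 m; corners in marker frame (Z=0):
  M0 = (-0.0960, +0.0960, 0)
  M1 = (+0.0960, +0.0960, 0)
  M2 = (+0.0960, -0.0960, 0)
  M3 = (-0.0960, -0.0960, 0)
rvec = (-0.2276, -0.2403, 0.1602), |rvec| = θ = 0.36771 rad = 21.068°
Rodrigues: sinθ=0.35948, 1−cosθ=0.06685; R = I + sinθ·[k]× + (1−cosθ)·[k]×²:
    [+0.95876 -0.12957 -0.25295]
    [+0.18365 +0.96170 +0.20347]
    [+0.21690 -0.24154 +0.94584]
t = (0.4410, -0.1430, 1.3345) m
M0: Pc = R·M0+t = (+0.33652, -0.06831, +1.29049); u = 455.0·(+0.33652)/1.29049 + 312.1 = 430.7498, v = 522.3·(-0.06831)/1.29049 + 255.2 = 227.5540
M1: Pc = R·M1+t = (+0.52060, -0.03305, +1.33213); u = 455.0·(+0.52060)/1.33213 + 312.1 = 489.9154, v = 522.3·(-0.03305)/1.33213 + 255.2 = 242.2434
M2: Pc = R·M2+t = (+0.54548, -0.21769, +1.37851); u = 455.0·(+0.54548)/1.37851 + 312.1 = 492.1449, v = 522.3·(-0.21769)/1.37851 + 255.2 = 172.7190
M3: Pc = R·M3+t = (+0.36140, -0.25295, +1.33687); u = 455.0·(+0.36140)/1.33687 + 312.1 = 435.1012, v = 522.3·(-0.25295)/1.33687 + 255.2 = 156.3734

c0=(430.75, 227.55) c1=(489.92, 242.24) c2=(492.14, 172.72) c3=(435.10, 156.37)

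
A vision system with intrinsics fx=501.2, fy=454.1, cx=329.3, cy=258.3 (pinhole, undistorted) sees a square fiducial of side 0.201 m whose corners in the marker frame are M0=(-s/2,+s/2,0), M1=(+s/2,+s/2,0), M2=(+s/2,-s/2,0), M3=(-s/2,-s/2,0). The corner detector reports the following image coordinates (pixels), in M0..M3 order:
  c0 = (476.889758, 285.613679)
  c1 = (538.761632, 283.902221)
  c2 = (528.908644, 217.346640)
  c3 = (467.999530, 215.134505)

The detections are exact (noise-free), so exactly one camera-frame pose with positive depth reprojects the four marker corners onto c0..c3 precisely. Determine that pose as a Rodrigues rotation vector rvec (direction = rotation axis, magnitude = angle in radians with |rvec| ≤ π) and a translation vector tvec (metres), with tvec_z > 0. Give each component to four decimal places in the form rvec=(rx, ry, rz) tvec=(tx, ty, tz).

Intrinsics K: fx=501.2, fy=454.1, cx=329.3, cy=258.3
Marker side s = 0.201 m; corners in marker frame (Z=0):
  M0 = (-0.1005, +0.1005, 0)
  M1 = (+0.1005, +0.1005, 0)
  M2 = (+0.1005, -0.1005, 0)
  M3 = (-0.1005, -0.1005, 0)
Detected image corners:
  c0 = (476.889758, 285.613679) px
  c1 = (538.761632, 283.902221) px
  c2 = (528.908644, 217.346640) px
  c3 = (467.999530, 215.134505) px
Planar DLT: solve 8×8 A·h = b for H (H[2,2]=1):
  H  [+448.96239 -14.47894 +503.96288]
  H  [+72.84237 +310.14649 +250.08425]
  H  [+0.28534 -0.12158 +1.00000]
B = K⁻¹H; ‖b₁‖=0.763617, ‖b₂‖=0.763617; λ = 2/(‖b₁‖+‖b₂‖) = 1.309557, sign → tz>0 ⇒ λ=+1.309557
r₁ = λ·B[:,0] = (+0.92756,-0.00248,+0.37367); r₂ = λ·B[:,1] = (+0.06678,+0.98498,-0.15922)
r₃ = r₁×r₂ = (-0.36766,+0.17264,+0.91379); SVD([r₁ r₂ r₃]) → R = UVᵀ:
  R  [+0.92756 +0.06678 -0.36766]
  R  [-0.00248 +0.98498 +0.17264]
  R  [+0.37367 -0.15922 +0.91379]
t = (+0.45637, -0.02369, +1.30956) m
tr R = 2.826335; θ = arccos((tr R − 1)/2) = 0.419807 rad = 24.053°
axis k = ((R−Rᵀ)₃₂, (R−Rᵀ)₁₃, (R−Rᵀ)₂₁) / (2 sinθ) = (-0.407100, -0.909423, -0.084967)
rvec = θ·k = (-0.170903, -0.381782, -0.035670)

rvec=(-0.1709, -0.3818, -0.0357) tvec=(0.4564, -0.0237, 1.3096)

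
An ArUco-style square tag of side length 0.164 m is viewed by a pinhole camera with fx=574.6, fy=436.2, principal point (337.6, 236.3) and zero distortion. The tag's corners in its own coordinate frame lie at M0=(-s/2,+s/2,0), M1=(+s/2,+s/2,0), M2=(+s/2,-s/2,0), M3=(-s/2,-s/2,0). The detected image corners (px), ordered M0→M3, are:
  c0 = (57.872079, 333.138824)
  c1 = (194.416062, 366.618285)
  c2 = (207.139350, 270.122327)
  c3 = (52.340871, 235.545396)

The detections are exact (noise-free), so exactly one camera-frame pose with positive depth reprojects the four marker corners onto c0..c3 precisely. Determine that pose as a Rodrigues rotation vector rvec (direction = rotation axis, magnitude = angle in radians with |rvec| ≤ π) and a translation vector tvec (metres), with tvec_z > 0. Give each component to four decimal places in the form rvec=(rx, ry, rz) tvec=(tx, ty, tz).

rvec=(0.4520, 0.1779, 0.2369) tvec=(-0.2180, 0.0923, 0.5939)

Intrinsics K: fx=574.6, fy=436.2, cx=337.6, cy=236.3
Marker side s = 0.164 m; corners in marker frame (Z=0):
  M0 = (-0.0820, +0.0820, 0)
  M1 = (+0.0820, +0.0820, 0)
  M2 = (+0.0820, -0.0820, 0)
  M3 = (-0.0820, -0.0820, 0)
Detected image corners:
  c0 = (57.872079, 333.138824) px
  c1 = (194.416062, 366.618285) px
  c2 = (207.139350, 270.122327) px
  c3 = (52.340871, 235.545396) px
Planar DLT: solve 8×8 A·h = b for H (H[2,2]=1):
  H  [+859.53593 +76.11114 +126.65198]
  H  [+147.83382 +820.58989 +304.10186]
  H  [-0.19726 +0.75923 +1.00000]
B = K⁻¹H; ‖b₁‖=1.683890, ‖b₂‖=1.683890; λ = 2/(‖b₁‖+‖b₂‖) = 0.593863, sign → tz>0 ⇒ λ=+0.593863
r₁ = λ·B[:,0] = (+0.95718,+0.26473,-0.11715); r₂ = λ·B[:,1] = (-0.18625,+0.87294,+0.45088)
r₃ = r₁×r₂ = (+0.22162,-0.40976,+0.88486); SVD([r₁ r₂ r₃]) → R = UVᵀ:
  R  [+0.95718 -0.18625 +0.22162]
  R  [+0.26473 +0.87294 -0.40976]
  R  [-0.11715 +0.45088 +0.88486]
t = (-0.21802, +0.09231, +0.59386) m
tr R = 2.714980; θ = arccos((tr R − 1)/2) = 0.540425 rad = 30.964°
axis k = ((R−Rᵀ)₃₂, (R−Rᵀ)₁₃, (R−Rᵀ)₂₁) / (2 sinθ) = (+0.836381, +0.329225, +0.438267)
rvec = θ·k = (+0.452001, +0.177921, +0.236851)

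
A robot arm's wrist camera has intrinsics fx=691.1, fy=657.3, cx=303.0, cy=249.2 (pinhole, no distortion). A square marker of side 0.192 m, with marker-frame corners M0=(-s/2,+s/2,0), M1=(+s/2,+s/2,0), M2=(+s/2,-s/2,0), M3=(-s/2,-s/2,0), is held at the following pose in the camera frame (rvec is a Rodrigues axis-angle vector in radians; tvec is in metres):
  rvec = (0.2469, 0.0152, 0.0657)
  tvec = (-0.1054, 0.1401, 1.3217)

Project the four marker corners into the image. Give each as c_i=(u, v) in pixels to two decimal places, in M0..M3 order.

c0=(196.58, 359.85) c1=(294.94, 366.24) c2=(301.11, 276.37) c3=(199.18, 269.85)

Intrinsics K: fx=691.1, fy=657.3, cx=303.0, cy=249.2
Marker side s = 0.192 m; corners in marker frame (Z=0):
  M0 = (-0.0960, +0.0960, 0)
  M1 = (+0.0960, +0.0960, 0)
  M2 = (+0.0960, -0.0960, 0)
  M3 = (-0.0960, -0.0960, 0)
rvec = (0.2469, 0.0152, 0.0657), |rvec| = θ = 0.25594 rad = 14.664°
Rodrigues: sinθ=0.25316, 1−cosθ=0.03258; R = I + sinθ·[k]× + (1−cosθ)·[k]×²:
    [+0.99774 -0.06312 +0.02310]
    [+0.06685 +0.96754 -0.24372]
    [-0.00697 +0.24471 +0.96957]
t = (-0.1054, 0.1401, 1.3217) m
M0: Pc = R·M0+t = (-0.20724, +0.22657, +1.34586); u = 691.1·(-0.20724)/1.34586 + 303.0 = 196.5810, v = 657.3·(+0.22657)/1.34586 + 249.2 = 359.8518
M1: Pc = R·M1+t = (-0.01568, +0.23940, +1.34452); u = 691.1·(-0.01568)/1.34452 + 303.0 = 294.9421, v = 657.3·(+0.23940)/1.34452 + 249.2 = 366.2368
M2: Pc = R·M2+t = (-0.00356, +0.05363, +1.29754); u = 691.1·(-0.00356)/1.29754 + 303.0 = 301.1051, v = 657.3·(+0.05363)/1.29754 + 249.2 = 276.3696
M3: Pc = R·M3+t = (-0.19512, +0.04080, +1.29888); u = 691.1·(-0.19512)/1.29888 + 303.0 = 199.1796, v = 657.3·(+0.04080)/1.29888 + 249.2 = 269.8462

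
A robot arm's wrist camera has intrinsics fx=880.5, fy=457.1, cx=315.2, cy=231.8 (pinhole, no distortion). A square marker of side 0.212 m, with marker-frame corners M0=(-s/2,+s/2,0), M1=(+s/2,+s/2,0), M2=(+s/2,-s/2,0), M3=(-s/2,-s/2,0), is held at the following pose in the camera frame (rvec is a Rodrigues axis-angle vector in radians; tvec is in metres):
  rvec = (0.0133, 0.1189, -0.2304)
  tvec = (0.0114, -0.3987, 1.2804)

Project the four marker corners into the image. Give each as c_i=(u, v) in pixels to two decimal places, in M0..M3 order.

Intrinsics K: fx=880.5, fy=457.1, cx=315.2, cy=231.8
Marker side s = 0.212 m; corners in marker frame (Z=0):
  M0 = (-0.1060, +0.1060, 0)
  M1 = (+0.1060, +0.1060, 0)
  M2 = (+0.1060, -0.1060, 0)
  M3 = (-0.1060, -0.1060, 0)
rvec = (0.0133, 0.1189, -0.2304), |rvec| = θ = 0.25961 rad = 14.875°
Rodrigues: sinθ=0.25671, 1−cosθ=0.03351; R = I + sinθ·[k]× + (1−cosθ)·[k]×²:
    [+0.96658 +0.22861 +0.11605]
    [-0.22703 +0.97352 -0.02677]
    [-0.11909 -0.00047 +0.99288]
t = (0.0114, -0.3987, 1.2804) m
M0: Pc = R·M0+t = (-0.06682, -0.27144, +1.29297); u = 880.5·(-0.06682)/1.29297 + 315.2 = 269.6930, v = 457.1·(-0.27144)/1.29297 + 231.8 = 135.8384
M1: Pc = R·M1+t = (+0.13809, -0.31957, +1.26773); u = 880.5·(+0.13809)/1.26773 + 315.2 = 411.1102, v = 457.1·(-0.31957)/1.26773 + 231.8 = 116.5727
M2: Pc = R·M2+t = (+0.08962, -0.52596, +1.26783); u = 880.5·(+0.08962)/1.26783 + 315.2 = 377.4441, v = 457.1·(-0.52596)/1.26783 + 231.8 = 42.1717
M3: Pc = R·M3+t = (-0.11529, -0.47783, +1.29307); u = 880.5·(-0.11529)/1.29307 + 315.2 = 236.6952, v = 457.1·(-0.47783)/1.29307 + 231.8 = 62.8886

c0=(269.69, 135.84) c1=(411.11, 116.57) c2=(377.44, 42.17) c3=(236.70, 62.89)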